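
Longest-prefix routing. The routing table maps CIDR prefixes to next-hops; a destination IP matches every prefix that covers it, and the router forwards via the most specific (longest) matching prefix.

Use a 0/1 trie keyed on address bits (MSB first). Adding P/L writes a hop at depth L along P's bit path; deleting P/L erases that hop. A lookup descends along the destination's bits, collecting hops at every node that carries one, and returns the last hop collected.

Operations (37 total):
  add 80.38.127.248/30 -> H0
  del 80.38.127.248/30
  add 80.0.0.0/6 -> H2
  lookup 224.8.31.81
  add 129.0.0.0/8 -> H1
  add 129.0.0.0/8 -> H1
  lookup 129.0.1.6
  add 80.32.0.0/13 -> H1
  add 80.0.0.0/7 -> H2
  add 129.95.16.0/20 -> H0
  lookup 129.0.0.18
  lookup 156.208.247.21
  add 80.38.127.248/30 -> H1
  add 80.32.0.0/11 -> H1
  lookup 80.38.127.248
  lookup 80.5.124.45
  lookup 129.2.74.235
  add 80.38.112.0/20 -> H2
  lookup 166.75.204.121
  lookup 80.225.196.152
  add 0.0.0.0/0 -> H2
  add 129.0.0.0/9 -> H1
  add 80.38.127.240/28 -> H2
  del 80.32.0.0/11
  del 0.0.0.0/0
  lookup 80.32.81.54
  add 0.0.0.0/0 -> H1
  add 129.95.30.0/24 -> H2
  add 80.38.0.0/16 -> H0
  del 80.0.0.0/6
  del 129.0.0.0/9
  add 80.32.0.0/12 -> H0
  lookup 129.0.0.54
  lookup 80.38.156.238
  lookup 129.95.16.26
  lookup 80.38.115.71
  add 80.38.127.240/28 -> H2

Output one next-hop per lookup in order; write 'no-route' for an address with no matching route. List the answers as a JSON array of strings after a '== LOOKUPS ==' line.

Trace:
  + 80.38.127.248/30 (H0) depth=30
  del 80.38.127.248/30 (clear depth 30)
  + 80.0.0.0/6 (H2) depth=6
  ? 224.8.31.81  path d0:-  best=no-route
  + 129.0.0.0/8 (H1) depth=8
  + 129.0.0.0/8 (H1) depth=8
  ? 129.0.1.6  path d0:-→d1:-→d2:-→d3:-→d4:-→d5:-→d6:-→d7:-→d8:H1  best=H1
  + 80.32.0.0/13 (H1) depth=13
  + 80.0.0.0/7 (H2) depth=7
  + 129.95.16.0/20 (H0) depth=20
  ? 129.0.0.18  path d0:-→d1:-→d2:-→d3:-→d4:-→d5:-→d6:-→d7:-→d8:H1→d9:-  best=H1
  ? 156.208.247.21  path d0:-→d1:-→d2:-→d3:-  best=no-route
  + 80.38.127.248/30 (H1) depth=30
  + 80.32.0.0/11 (H1) depth=11
  ? 80.38.127.248  path d0:-→d1:-→d2:-→d3:-→d4:-→d5:-→d6:H2→d7:H2→d8:-→d9:-→d10:-→d11:H1→d12:-→d13:H1→d14:-→d15:-→d16:-→d17:-→d18:-→d19:-→d20:-→d21:-→d22:-→d23:-→d24:-→d25:-→d26:-→d27:-→d28:-→d29:-→d30:H1  best=H1
  ? 80.5.124.45  path d0:-→d1:-→d2:-→d3:-→d4:-→d5:-→d6:H2→d7:H2→d8:-→d9:-→d10:-  best=H2
  ? 129.2.74.235  path d0:-→d1:-→d2:-→d3:-→d4:-→d5:-→d6:-→d7:-→d8:H1→d9:-  best=H1
  + 80.38.112.0/20 (H2) depth=20
  ? 166.75.204.121  path d0:-→d1:-→d2:-  best=no-route
  ? 80.225.196.152  path d0:-→d1:-→d2:-→d3:-→d4:-→d5:-→d6:H2→d7:H2→d8:-  best=H2
  + 0.0.0.0/0 (H2) depth=0
  + 129.0.0.0/9 (H1) depth=9
  + 80.38.127.240/28 (H2) depth=28
  del 80.32.0.0/11 (clear depth 11)
  del 0.0.0.0/0 (clear depth 0)
  ? 80.32.81.54  path d0:-→d1:-→d2:-→d3:-→d4:-→d5:-→d6:H2→d7:H2→d8:-→d9:-→d10:-→d11:-→d12:-→d13:H1  best=H1
  + 0.0.0.0/0 (H1) depth=0
  + 129.95.30.0/24 (H2) depth=24
  + 80.38.0.0/16 (H0) depth=16
  del 80.0.0.0/6 (clear depth 6)
  del 129.0.0.0/9 (clear depth 9)
  + 80.32.0.0/12 (H0) depth=12
  ? 129.0.0.54  path d0:H1→d1:-→d2:-→d3:-→d4:-→d5:-→d6:-→d7:-→d8:H1→d9:-  best=H1
  ? 80.38.156.238  path d0:H1→d1:-→d2:-→d3:-→d4:-→d5:-→d6:-→d7:H2→d8:-→d9:-→d10:-→d11:-→d12:H0→d13:H1→d14:-→d15:-→d16:H0  best=H0
  ? 129.95.16.26  path d0:H1→d1:-→d2:-→d3:-→d4:-→d5:-→d6:-→d7:-→d8:H1→d9:-→d10:-→d11:-→d12:-→d13:-→d14:-→d15:-→d16:-→d17:-→d18:-→d19:-→d20:H0  best=H0
  ? 80.38.115.71  path d0:H1→d1:-→d2:-→d3:-→d4:-→d5:-→d6:-→d7:H2→d8:-→d9:-→d10:-→d11:-→d12:H0→d13:H1→d14:-→d15:-→d16:H0→d17:-→d18:-→d19:-→d20:H2  best=H2
  + 80.38.127.240/28 (H2) depth=28

== LOOKUPS ==
["no-route","H1","H1","no-route","H1","H2","H1","no-route","H2","H1","H1","H0","H0","H2"]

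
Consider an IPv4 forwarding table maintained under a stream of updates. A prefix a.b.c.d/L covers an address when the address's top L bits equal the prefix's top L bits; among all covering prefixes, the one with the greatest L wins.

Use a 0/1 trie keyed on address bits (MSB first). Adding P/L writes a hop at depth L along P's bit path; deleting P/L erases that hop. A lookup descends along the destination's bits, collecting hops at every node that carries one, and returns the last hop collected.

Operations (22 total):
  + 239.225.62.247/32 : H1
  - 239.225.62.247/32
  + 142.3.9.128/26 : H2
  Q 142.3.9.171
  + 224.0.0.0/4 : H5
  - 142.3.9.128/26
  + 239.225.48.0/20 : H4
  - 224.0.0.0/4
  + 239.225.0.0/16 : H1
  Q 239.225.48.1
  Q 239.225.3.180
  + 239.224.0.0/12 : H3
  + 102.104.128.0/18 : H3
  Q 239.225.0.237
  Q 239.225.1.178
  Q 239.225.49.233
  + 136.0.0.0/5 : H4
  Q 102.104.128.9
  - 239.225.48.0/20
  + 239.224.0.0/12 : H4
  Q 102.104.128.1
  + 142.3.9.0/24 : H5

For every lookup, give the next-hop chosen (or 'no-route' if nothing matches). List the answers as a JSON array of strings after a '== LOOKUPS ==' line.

Apply in order:
  add 239.225.62.247/32 -> H1 at depth 32
  del 239.225.62.247/32 (clear depth 32)
  add 142.3.9.128/26 -> H2 at depth 26
  ? 142.3.9.171  path d0:-→d1:-→d2:-→d3:-→d4:-→d5:-→d6:-→d7:-→d8:-→d9:-→d10:-→d11:-→d12:-→d13:-→d14:-→d15:-→d16:-→d17:-→d18:-→d19:-→d20:-→d21:-→d22:-→d23:-→d24:-→d25:-→d26:H2  best=H2
  add 224.0.0.0/4 -> H5 at depth 4
  del 142.3.9.128/26 (clear depth 26)
  add 239.225.48.0/20 -> H4 at depth 20
  del 224.0.0.0/4 (clear depth 4)
  add 239.225.0.0/16 -> H1 at depth 16
  ? 239.225.48.1  path d0:-→d1:-→d2:-→d3:-→d4:-→d5:-→d6:-→d7:-→d8:-→d9:-→d10:-→d11:-→d12:-→d13:-→d14:-→d15:-→d16:H1→d17:-→d18:-→d19:-→d20:H4  best=H4
  ? 239.225.3.180  path d0:-→d1:-→d2:-→d3:-→d4:-→d5:-→d6:-→d7:-→d8:-→d9:-→d10:-→d11:-→d12:-→d13:-→d14:-→d15:-→d16:H1→d17:-→d18:-  best=H1
  add 239.224.0.0/12 -> H3 at depth 12
  add 102.104.128.0/18 -> H3 at depth 18
  ? 239.225.0.237  path d0:-→d1:-→d2:-→d3:-→d4:-→d5:-→d6:-→d7:-→d8:-→d9:-→d10:-→d11:-→d12:H3→d13:-→d14:-→d15:-→d16:H1→d17:-→d18:-  best=H1
  ? 239.225.1.178  path d0:-→d1:-→d2:-→d3:-→d4:-→d5:-→d6:-→d7:-→d8:-→d9:-→d10:-→d11:-→d12:H3→d13:-→d14:-→d15:-→d16:H1→d17:-→d18:-  best=H1
  ? 239.225.49.233  path d0:-→d1:-→d2:-→d3:-→d4:-→d5:-→d6:-→d7:-→d8:-→d9:-→d10:-→d11:-→d12:H3→d13:-→d14:-→d15:-→d16:H1→d17:-→d18:-→d19:-→d20:H4  best=H4
  add 136.0.0.0/5 -> H4 at depth 5
  ? 102.104.128.9  path d0:-→d1:-→d2:-→d3:-→d4:-→d5:-→d6:-→d7:-→d8:-→d9:-→d10:-→d11:-→d12:-→d13:-→d14:-→d15:-→d16:-→d17:-→d18:H3  best=H3
  del 239.225.48.0/20 (clear depth 20)
  add 239.224.0.0/12 -> H4 at depth 12
  ? 102.104.128.1  path d0:-→d1:-→d2:-→d3:-→d4:-→d5:-→d6:-→d7:-→d8:-→d9:-→d10:-→d11:-→d12:-→d13:-→d14:-→d15:-→d16:-→d17:-→d18:H3  best=H3
  add 142.3.9.0/24 -> H5 at depth 24

== LOOKUPS ==
["H2","H4","H1","H1","H1","H4","H3","H3"]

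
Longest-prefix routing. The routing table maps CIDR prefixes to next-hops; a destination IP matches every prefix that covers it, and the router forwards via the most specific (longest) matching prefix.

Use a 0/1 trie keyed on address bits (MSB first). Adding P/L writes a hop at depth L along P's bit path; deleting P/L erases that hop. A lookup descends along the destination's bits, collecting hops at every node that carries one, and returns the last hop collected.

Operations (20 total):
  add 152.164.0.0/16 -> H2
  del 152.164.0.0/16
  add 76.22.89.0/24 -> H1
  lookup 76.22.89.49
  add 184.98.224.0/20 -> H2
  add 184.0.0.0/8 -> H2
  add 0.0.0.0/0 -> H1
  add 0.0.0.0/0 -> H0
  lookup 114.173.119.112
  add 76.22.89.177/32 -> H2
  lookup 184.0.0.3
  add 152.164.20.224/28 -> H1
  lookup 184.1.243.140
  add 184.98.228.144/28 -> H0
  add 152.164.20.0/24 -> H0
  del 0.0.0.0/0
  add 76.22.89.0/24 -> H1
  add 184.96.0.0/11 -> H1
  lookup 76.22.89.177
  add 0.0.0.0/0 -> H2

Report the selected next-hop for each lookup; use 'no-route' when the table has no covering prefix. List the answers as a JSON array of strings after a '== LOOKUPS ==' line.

Trace:
  add 152.164.0.0/16 -> H2 at depth 16
  del 152.164.0.0/16 (clear depth 16)
  add 76.22.89.0/24 -> H1 at depth 24
  Q 76.22.89.49: descend 010011000001011001011001 ; hops seen [H1] ; pick H1
  add 184.98.224.0/20 -> H2 at depth 20
  add 184.0.0.0/8 -> H2 at depth 8
  add 0.0.0.0/0 -> H1 at depth 0
  add 0.0.0.0/0 -> H0 at depth 0
  Q 114.173.119.112: descend 01 ; hops seen [H0] ; pick H0
  add 76.22.89.177/32 -> H2 at depth 32
  Q 184.0.0.3: descend 101110000 ; hops seen [H0,H2] ; pick H2
  add 152.164.20.224/28 -> H1 at depth 28
  Q 184.1.243.140: descend 101110000 ; hops seen [H0,H2] ; pick H2
  add 184.98.228.144/28 -> H0 at depth 28
  add 152.164.20.0/24 -> H0 at depth 24
  del 0.0.0.0/0 (clear depth 0)
  add 76.22.89.0/24 -> H1 at depth 24
  add 184.96.0.0/11 -> H1 at depth 11
  Q 76.22.89.177: descend 01001100000101100101100110110001 ; hops seen [H1,H2] ; pick H2
  add 0.0.0.0/0 -> H2 at depth 0

== LOOKUPS ==
["H1","H0","H2","H2","H2"]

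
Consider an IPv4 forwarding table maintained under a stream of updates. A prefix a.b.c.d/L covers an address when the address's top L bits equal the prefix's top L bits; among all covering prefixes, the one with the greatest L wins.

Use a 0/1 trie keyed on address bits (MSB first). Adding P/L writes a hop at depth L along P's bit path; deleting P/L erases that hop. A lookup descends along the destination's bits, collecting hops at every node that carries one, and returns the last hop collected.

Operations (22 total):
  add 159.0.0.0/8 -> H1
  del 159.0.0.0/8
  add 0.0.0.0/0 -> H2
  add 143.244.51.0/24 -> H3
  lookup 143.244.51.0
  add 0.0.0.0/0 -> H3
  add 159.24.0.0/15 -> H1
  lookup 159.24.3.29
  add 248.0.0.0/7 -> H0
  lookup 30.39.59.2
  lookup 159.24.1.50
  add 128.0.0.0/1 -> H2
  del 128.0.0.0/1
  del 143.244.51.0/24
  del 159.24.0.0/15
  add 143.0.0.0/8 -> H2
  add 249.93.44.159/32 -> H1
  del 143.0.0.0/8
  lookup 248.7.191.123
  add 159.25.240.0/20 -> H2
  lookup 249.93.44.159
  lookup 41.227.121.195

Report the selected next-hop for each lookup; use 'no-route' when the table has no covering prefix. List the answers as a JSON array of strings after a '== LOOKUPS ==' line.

Process each operation:
  add 159.0.0.0/8 -> H1 at depth 8
  - 159.0.0.0/8 clear@8
  add 0.0.0.0/0 -> H2 at depth 0
  add 143.244.51.0/24 -> H3 at depth 24
  Q 143.244.51.0: descend 100011111111010000110011 ; hops seen [H2,H3] ; pick H3
  add 0.0.0.0/0 -> H3 at depth 0
  add 159.24.0.0/15 -> H1 at depth 15
  Q 159.24.3.29: descend 100111110001100 ; hops seen [H3,H1] ; pick H1
  add 248.0.0.0/7 -> H0 at depth 7
  Q 30.39.59.2: descend ε ; hops seen [H3] ; pick H3
  Q 159.24.1.50: descend 100111110001100 ; hops seen [H3,H1] ; pick H1
  add 128.0.0.0/1 -> H2 at depth 1
  - 128.0.0.0/1 clear@1
  - 143.244.51.0/24 clear@24
  - 159.24.0.0/15 clear@15
  add 143.0.0.0/8 -> H2 at depth 8
  add 249.93.44.159/32 -> H1 at depth 32
  - 143.0.0.0/8 clear@8
  Q 248.7.191.123: descend 1111100 ; hops seen [H3,H0] ; pick H0
  add 159.25.240.0/20 -> H2 at depth 20
  Q 249.93.44.159: descend 11111001010111010010110010011111 ; hops seen [H3,H0,H1] ; pick H1
  Q 41.227.121.195: descend ε ; hops seen [H3] ; pick H3

== LOOKUPS ==
["H3","H1","H3","H1","H0","H1","H3"]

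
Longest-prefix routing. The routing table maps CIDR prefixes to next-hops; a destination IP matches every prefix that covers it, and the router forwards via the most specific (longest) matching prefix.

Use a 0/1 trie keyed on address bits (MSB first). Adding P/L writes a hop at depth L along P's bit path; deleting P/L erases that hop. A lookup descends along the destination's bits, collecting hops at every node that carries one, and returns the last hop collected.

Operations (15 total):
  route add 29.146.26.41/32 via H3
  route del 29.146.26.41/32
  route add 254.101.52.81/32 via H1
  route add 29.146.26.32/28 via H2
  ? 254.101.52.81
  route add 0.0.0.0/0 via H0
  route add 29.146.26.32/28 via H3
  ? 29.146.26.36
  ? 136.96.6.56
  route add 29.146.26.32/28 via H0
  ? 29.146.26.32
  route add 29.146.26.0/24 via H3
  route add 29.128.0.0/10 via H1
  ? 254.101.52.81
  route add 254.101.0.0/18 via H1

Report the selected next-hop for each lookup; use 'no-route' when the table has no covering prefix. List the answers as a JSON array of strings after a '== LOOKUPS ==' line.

Process each operation:
  add 29.146.26.41/32 -> H3 at depth 32
  - 29.146.26.41/32 clear@32
  add 254.101.52.81/32 -> H1 at depth 32
  add 29.146.26.32/28 -> H2 at depth 28
  ? 254.101.52.81  path d0:-→d1:-→d2:-→d3:-→d4:-→d5:-→d6:-→d7:-→d8:-→d9:-→d10:-→d11:-→d12:-→d13:-→d14:-→d15:-→d16:-→d17:-→d18:-→d19:-→d20:-→d21:-→d22:-→d23:-→d24:-→d25:-→d26:-→d27:-→d28:-→d29:-→d30:-→d31:-→d32:H1  best=H1
  add 0.0.0.0/0 -> H0 at depth 0
  add 29.146.26.32/28 -> H3 at depth 28
  ? 29.146.26.36  path d0:H0→d1:-→d2:-→d3:-→d4:-→d5:-→d6:-→d7:-→d8:-→d9:-→d10:-→d11:-→d12:-→d13:-→d14:-→d15:-→d16:-→d17:-→d18:-→d19:-→d20:-→d21:-→d22:-→d23:-→d24:-→d25:-→d26:-→d27:-→d28:H3  best=H3
  ? 136.96.6.56  path d0:H0→d1:-  best=H0
  add 29.146.26.32/28 -> H0 at depth 28
  ? 29.146.26.32  path d0:H0→d1:-→d2:-→d3:-→d4:-→d5:-→d6:-→d7:-→d8:-→d9:-→d10:-→d11:-→d12:-→d13:-→d14:-→d15:-→d16:-→d17:-→d18:-→d19:-→d20:-→d21:-→d22:-→d23:-→d24:-→d25:-→d26:-→d27:-→d28:H0  best=H0
  add 29.146.26.0/24 -> H3 at depth 24
  add 29.128.0.0/10 -> H1 at depth 10
  ? 254.101.52.81  path d0:H0→d1:-→d2:-→d3:-→d4:-→d5:-→d6:-→d7:-→d8:-→d9:-→d10:-→d11:-→d12:-→d13:-→d14:-→d15:-→d16:-→d17:-→d18:-→d19:-→d20:-→d21:-→d22:-→d23:-→d24:-→d25:-→d26:-→d27:-→d28:-→d29:-→d30:-→d31:-→d32:H1  best=H1
  add 254.101.0.0/18 -> H1 at depth 18

== LOOKUPS ==
["H1","H3","H0","H0","H1"]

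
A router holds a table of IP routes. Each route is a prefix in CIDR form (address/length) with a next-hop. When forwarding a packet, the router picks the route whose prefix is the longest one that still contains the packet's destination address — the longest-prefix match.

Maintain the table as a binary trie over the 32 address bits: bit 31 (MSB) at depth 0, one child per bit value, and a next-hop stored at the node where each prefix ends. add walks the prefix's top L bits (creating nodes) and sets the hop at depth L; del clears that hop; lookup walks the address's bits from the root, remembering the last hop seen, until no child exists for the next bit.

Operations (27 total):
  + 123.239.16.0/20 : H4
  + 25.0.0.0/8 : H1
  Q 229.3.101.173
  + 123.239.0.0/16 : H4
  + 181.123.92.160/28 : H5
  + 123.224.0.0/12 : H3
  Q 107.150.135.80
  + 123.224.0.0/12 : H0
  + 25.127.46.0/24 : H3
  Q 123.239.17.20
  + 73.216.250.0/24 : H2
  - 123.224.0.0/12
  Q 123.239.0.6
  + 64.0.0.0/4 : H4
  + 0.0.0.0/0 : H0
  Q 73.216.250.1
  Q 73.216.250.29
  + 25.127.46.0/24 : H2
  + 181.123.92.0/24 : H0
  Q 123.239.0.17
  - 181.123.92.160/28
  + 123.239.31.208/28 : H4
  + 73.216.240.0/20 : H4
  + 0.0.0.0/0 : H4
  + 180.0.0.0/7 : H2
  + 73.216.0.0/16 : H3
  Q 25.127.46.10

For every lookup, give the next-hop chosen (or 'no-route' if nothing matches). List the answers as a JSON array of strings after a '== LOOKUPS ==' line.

Apply in order:
  add 123.239.16.0/20 -> H4 at depth 20
  add 25.0.0.0/8 -> H1 at depth 8
  ? 229.3.101.173  path d0:-  best=no-route
  add 123.239.0.0/16 -> H4 at depth 16
  add 181.123.92.160/28 -> H5 at depth 28
  add 123.224.0.0/12 -> H3 at depth 12
  ? 107.150.135.80  path d0:-→d1:-→d2:-→d3:-  best=no-route
  add 123.224.0.0/12 -> H0 at depth 12
  add 25.127.46.0/24 -> H3 at depth 24
  ? 123.239.17.20  path d0:-→d1:-→d2:-→d3:-→d4:-→d5:-→d6:-→d7:-→d8:-→d9:-→d10:-→d11:-→d12:H0→d13:-→d14:-→d15:-→d16:H4→d17:-→d18:-→d19:-→d20:H4  best=H4
  add 73.216.250.0/24 -> H2 at depth 24
  - 123.224.0.0/12 clear@12
  ? 123.239.0.6  path d0:-→d1:-→d2:-→d3:-→d4:-→d5:-→d6:-→d7:-→d8:-→d9:-→d10:-→d11:-→d12:-→d13:-→d14:-→d15:-→d16:H4→d17:-→d18:-→d19:-  best=H4
  add 64.0.0.0/4 -> H4 at depth 4
  add 0.0.0.0/0 -> H0 at depth 0
  ? 73.216.250.1  path d0:H0→d1:-→d2:-→d3:-→d4:H4→d5:-→d6:-→d7:-→d8:-→d9:-→d10:-→d11:-→d12:-→d13:-→d14:-→d15:-→d16:-→d17:-→d18:-→d19:-→d20:-→d21:-→d22:-→d23:-→d24:H2  best=H2
  ? 73.216.250.29  path d0:H0→d1:-→d2:-→d3:-→d4:H4→d5:-→d6:-→d7:-→d8:-→d9:-→d10:-→d11:-→d12:-→d13:-→d14:-→d15:-→d16:-→d17:-→d18:-→d19:-→d20:-→d21:-→d22:-→d23:-→d24:H2  best=H2
  add 25.127.46.0/24 -> H2 at depth 24
  add 181.123.92.0/24 -> H0 at depth 24
  ? 123.239.0.17  path d0:H0→d1:-→d2:-→d3:-→d4:-→d5:-→d6:-→d7:-→d8:-→d9:-→d10:-→d11:-→d12:-→d13:-→d14:-→d15:-→d16:H4→d17:-→d18:-→d19:-  best=H4
  - 181.123.92.160/28 clear@28
  add 123.239.31.208/28 -> H4 at depth 28
  add 73.216.240.0/20 -> H4 at depth 20
  add 0.0.0.0/0 -> H4 at depth 0
  add 180.0.0.0/7 -> H2 at depth 7
  add 73.216.0.0/16 -> H3 at depth 16
  ? 25.127.46.10  path d0:H4→d1:-→d2:-→d3:-→d4:-→d5:-→d6:-→d7:-→d8:H1→d9:-→d10:-→d11:-→d12:-→d13:-→d14:-→d15:-→d16:-→d17:-→d18:-→d19:-→d20:-→d21:-→d22:-→d23:-→d24:H2  best=H2

== LOOKUPS ==
["no-route","no-route","H4","H4","H2","H2","H4","H2"]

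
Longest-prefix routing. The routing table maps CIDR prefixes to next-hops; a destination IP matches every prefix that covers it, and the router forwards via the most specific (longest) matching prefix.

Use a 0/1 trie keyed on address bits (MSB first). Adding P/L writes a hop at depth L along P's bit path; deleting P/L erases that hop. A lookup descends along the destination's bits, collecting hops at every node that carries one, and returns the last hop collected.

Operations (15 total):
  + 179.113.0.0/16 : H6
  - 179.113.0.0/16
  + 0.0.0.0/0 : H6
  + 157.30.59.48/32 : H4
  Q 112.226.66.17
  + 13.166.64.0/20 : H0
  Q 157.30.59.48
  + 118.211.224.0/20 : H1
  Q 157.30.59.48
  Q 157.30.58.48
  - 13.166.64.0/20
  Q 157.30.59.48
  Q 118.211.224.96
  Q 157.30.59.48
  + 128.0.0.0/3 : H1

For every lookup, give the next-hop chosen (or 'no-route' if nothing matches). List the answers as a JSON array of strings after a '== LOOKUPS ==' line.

Apply in order:
  + 179.113.0.0/16 (H6) depth=16
  del 179.113.0.0/16 (clear depth 16)
  + 0.0.0.0/0 (H6) depth=0
  + 157.30.59.48/32 (H4) depth=32
  lookup 112.226.66.17: bits ε walk d0:H6 -> H6
  + 13.166.64.0/20 (H0) depth=20
  lookup 157.30.59.48: bits 10011101000111100011101100110000 walk d0:H6→d1:-→d2:-→d3:-→d4:-→d5:-→d6:-→d7:-→d8:-→d9:-→d10:-→d11:-→d12:-→d13:-→d14:-→d15:-→d16:-→d17:-→d18:-→d19:-→d20:-→d21:-→d22:-→d23:-→d24:-→d25:-→d26:-→d27:-→d28:-→d29:-→d30:-→d31:-→d32:H4 -> H4
  + 118.211.224.0/20 (H1) depth=20
  lookup 157.30.59.48: bits 10011101000111100011101100110000 walk d0:H6→d1:-→d2:-→d3:-→d4:-→d5:-→d6:-→d7:-→d8:-→d9:-→d10:-→d11:-→d12:-→d13:-→d14:-→d15:-→d16:-→d17:-→d18:-→d19:-→d20:-→d21:-→d22:-→d23:-→d24:-→d25:-→d26:-→d27:-→d28:-→d29:-→d30:-→d31:-→d32:H4 -> H4
  lookup 157.30.58.48: bits 10011101000111100011101 walk d0:H6→d1:-→d2:-→d3:-→d4:-→d5:-→d6:-→d7:-→d8:-→d9:-→d10:-→d11:-→d12:-→d13:-→d14:-→d15:-→d16:-→d17:-→d18:-→d19:-→d20:-→d21:-→d22:-→d23:- -> H6
  del 13.166.64.0/20 (clear depth 20)
  lookup 157.30.59.48: bits 10011101000111100011101100110000 walk d0:H6→d1:-→d2:-→d3:-→d4:-→d5:-→d6:-→d7:-→d8:-→d9:-→d10:-→d11:-→d12:-→d13:-→d14:-→d15:-→d16:-→d17:-→d18:-→d19:-→d20:-→d21:-→d22:-→d23:-→d24:-→d25:-→d26:-→d27:-→d28:-→d29:-→d30:-→d31:-→d32:H4 -> H4
  lookup 118.211.224.96: bits 01110110110100111110 walk d0:H6→d1:-→d2:-→d3:-→d4:-→d5:-→d6:-→d7:-→d8:-→d9:-→d10:-→d11:-→d12:-→d13:-→d14:-→d15:-→d16:-→d17:-→d18:-→d19:-→d20:H1 -> H1
  lookup 157.30.59.48: bits 10011101000111100011101100110000 walk d0:H6→d1:-→d2:-→d3:-→d4:-→d5:-→d6:-→d7:-→d8:-→d9:-→d10:-→d11:-→d12:-→d13:-→d14:-→d15:-→d16:-→d17:-→d18:-→d19:-→d20:-→d21:-→d22:-→d23:-→d24:-→d25:-→d26:-→d27:-→d28:-→d29:-→d30:-→d31:-→d32:H4 -> H4
  + 128.0.0.0/3 (H1) depth=3

== LOOKUPS ==
["H6","H4","H4","H6","H4","H1","H4"]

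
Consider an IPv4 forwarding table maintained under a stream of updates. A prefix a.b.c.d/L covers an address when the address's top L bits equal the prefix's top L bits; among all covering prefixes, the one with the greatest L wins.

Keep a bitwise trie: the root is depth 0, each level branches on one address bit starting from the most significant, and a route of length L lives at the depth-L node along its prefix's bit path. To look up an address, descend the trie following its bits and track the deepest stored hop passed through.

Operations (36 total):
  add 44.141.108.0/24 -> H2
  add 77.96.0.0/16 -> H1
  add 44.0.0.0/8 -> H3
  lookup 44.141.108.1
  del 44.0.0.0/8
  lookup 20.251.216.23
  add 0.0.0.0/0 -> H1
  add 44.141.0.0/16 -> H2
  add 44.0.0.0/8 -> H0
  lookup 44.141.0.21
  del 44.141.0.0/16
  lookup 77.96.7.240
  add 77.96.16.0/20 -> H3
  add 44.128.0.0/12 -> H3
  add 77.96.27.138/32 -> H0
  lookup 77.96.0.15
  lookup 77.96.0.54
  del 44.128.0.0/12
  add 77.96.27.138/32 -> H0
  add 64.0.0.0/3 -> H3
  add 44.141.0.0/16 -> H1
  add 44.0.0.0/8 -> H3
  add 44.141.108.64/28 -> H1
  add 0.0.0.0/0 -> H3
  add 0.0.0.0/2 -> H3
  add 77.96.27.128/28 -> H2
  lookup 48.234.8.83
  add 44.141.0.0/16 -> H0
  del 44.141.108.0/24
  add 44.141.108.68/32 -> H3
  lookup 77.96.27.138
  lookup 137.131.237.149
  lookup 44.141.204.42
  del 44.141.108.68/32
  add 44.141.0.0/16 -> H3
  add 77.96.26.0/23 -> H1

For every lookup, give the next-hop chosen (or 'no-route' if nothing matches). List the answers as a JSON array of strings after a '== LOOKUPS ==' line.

Process each operation:
  + 44.141.108.0/24 (H2) depth=24
  + 77.96.0.0/16 (H1) depth=16
  + 44.0.0.0/8 (H3) depth=8
  lookup 44.141.108.1: bits 001011001000110101101100 walk d0:-→d1:-→d2:-→d3:-→d4:-→d5:-→d6:-→d7:-→d8:H3→d9:-→d10:-→d11:-→d12:-→d13:-→d14:-→d15:-→d16:-→d17:-→d18:-→d19:-→d20:-→d21:-→d22:-→d23:-→d24:H2 -> H2
  - 44.0.0.0/8 clear@8
  lookup 20.251.216.23: bits 00 walk d0:-→d1:-→d2:- -> no-route
  + 0.0.0.0/0 (H1) depth=0
  + 44.141.0.0/16 (H2) depth=16
  + 44.0.0.0/8 (H0) depth=8
  lookup 44.141.0.21: bits 00101100100011010 walk d0:H1→d1:-→d2:-→d3:-→d4:-→d5:-→d6:-→d7:-→d8:H0→d9:-→d10:-→d11:-→d12:-→d13:-→d14:-→d15:-→d16:H2→d17:- -> H2
  - 44.141.0.0/16 clear@16
  lookup 77.96.7.240: bits 0100110101100000 walk d0:H1→d1:-→d2:-→d3:-→d4:-→d5:-→d6:-→d7:-→d8:-→d9:-→d10:-→d11:-→d12:-→d13:-→d14:-→d15:-→d16:H1 -> H1
  + 77.96.16.0/20 (H3) depth=20
  + 44.128.0.0/12 (H3) depth=12
  + 77.96.27.138/32 (H0) depth=32
  lookup 77.96.0.15: bits 0100110101100000000 walk d0:H1→d1:-→d2:-→d3:-→d4:-→d5:-→d6:-→d7:-→d8:-→d9:-→d10:-→d11:-→d12:-→d13:-→d14:-→d15:-→d16:H1→d17:-→d18:-→d19:- -> H1
  lookup 77.96.0.54: bits 0100110101100000000 walk d0:H1→d1:-→d2:-→d3:-→d4:-→d5:-→d6:-→d7:-→d8:-→d9:-→d10:-→d11:-→d12:-→d13:-→d14:-→d15:-→d16:H1→d17:-→d18:-→d19:- -> H1
  - 44.128.0.0/12 clear@12
  + 77.96.27.138/32 (H0) depth=32
  + 64.0.0.0/3 (H3) depth=3
  + 44.141.0.0/16 (H1) depth=16
  + 44.0.0.0/8 (H3) depth=8
  + 44.141.108.64/28 (H1) depth=28
  + 0.0.0.0/0 (H3) depth=0
  + 0.0.0.0/2 (H3) depth=2
  + 77.96.27.128/28 (H2) depth=28
  lookup 48.234.8.83: bits 001 walk d0:H3→d1:-→d2:H3→d3:- -> H3
  + 44.141.0.0/16 (H0) depth=16
  - 44.141.108.0/24 clear@24
  + 44.141.108.68/32 (H3) depth=32
  lookup 77.96.27.138: bits 01001101011000000001101110001010 walk d0:H3→d1:-→d2:-→d3:H3→d4:-→d5:-→d6:-→d7:-→d8:-→d9:-→d10:-→d11:-→d12:-→d13:-→d14:-→d15:-→d16:H1→d17:-→d18:-→d19:-→d20:H3→d21:-→d22:-→d23:-→d24:-→d25:-→d26:-→d27:-→d28:H2→d29:-→d30:-→d31:-→d32:H0 -> H0
  lookup 137.131.237.149: bits ε walk d0:H3 -> H3
  lookup 44.141.204.42: bits 0010110010001101 walk d0:H3→d1:-→d2:H3→d3:-→d4:-→d5:-→d6:-→d7:-→d8:H3→d9:-→d10:-→d11:-→d12:-→d13:-→d14:-→d15:-→d16:H0 -> H0
  - 44.141.108.68/32 clear@32
  + 44.141.0.0/16 (H3) depth=16
  + 77.96.26.0/23 (H1) depth=23

== LOOKUPS ==
["H2","no-route","H2","H1","H1","H1","H3","H0","H3","H0"]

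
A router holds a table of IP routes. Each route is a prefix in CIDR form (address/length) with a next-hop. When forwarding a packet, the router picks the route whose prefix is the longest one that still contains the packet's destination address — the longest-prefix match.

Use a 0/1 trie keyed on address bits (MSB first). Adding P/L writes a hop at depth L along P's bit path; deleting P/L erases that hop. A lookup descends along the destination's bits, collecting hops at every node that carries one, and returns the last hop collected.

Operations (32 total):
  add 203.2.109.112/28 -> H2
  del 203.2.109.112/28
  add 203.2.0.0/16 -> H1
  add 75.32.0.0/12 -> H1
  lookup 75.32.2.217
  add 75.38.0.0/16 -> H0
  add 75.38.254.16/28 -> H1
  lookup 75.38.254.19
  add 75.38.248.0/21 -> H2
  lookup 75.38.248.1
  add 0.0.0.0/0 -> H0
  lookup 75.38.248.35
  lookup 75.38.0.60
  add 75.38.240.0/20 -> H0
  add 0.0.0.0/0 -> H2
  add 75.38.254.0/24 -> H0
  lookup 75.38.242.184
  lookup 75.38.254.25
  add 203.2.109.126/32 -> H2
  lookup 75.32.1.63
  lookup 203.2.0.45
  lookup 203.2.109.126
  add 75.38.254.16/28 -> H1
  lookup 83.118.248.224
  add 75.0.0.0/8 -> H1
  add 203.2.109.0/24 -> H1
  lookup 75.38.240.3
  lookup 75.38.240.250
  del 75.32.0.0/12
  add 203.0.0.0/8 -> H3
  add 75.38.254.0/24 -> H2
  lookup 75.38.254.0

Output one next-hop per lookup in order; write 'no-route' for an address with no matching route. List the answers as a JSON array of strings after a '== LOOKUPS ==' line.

Apply in order:
  add 203.2.109.112/28 -> H2 at depth 28
  del 203.2.109.112/28 (clear depth 28)
  add 203.2.0.0/16 -> H1 at depth 16
  add 75.32.0.0/12 -> H1 at depth 12
  ? 75.32.2.217  path d0:-→d1:-→d2:-→d3:-→d4:-→d5:-→d6:-→d7:-→d8:-→d9:-→d10:-→d11:-→d12:H1  best=H1
  add 75.38.0.0/16 -> H0 at depth 16
  add 75.38.254.16/28 -> H1 at depth 28
  ? 75.38.254.19  path d0:-→d1:-→d2:-→d3:-→d4:-→d5:-→d6:-→d7:-→d8:-→d9:-→d10:-→d11:-→d12:H1→d13:-→d14:-→d15:-→d16:H0→d17:-→d18:-→d19:-→d20:-→d21:-→d22:-→d23:-→d24:-→d25:-→d26:-→d27:-→d28:H1  best=H1
  add 75.38.248.0/21 -> H2 at depth 21
  ? 75.38.248.1  path d0:-→d1:-→d2:-→d3:-→d4:-→d5:-→d6:-→d7:-→d8:-→d9:-→d10:-→d11:-→d12:H1→d13:-→d14:-→d15:-→d16:H0→d17:-→d18:-→d19:-→d20:-→d21:H2  best=H2
  add 0.0.0.0/0 -> H0 at depth 0
  ? 75.38.248.35  path d0:H0→d1:-→d2:-→d3:-→d4:-→d5:-→d6:-→d7:-→d8:-→d9:-→d10:-→d11:-→d12:H1→d13:-→d14:-→d15:-→d16:H0→d17:-→d18:-→d19:-→d20:-→d21:H2  best=H2
  ? 75.38.0.60  path d0:H0→d1:-→d2:-→d3:-→d4:-→d5:-→d6:-→d7:-→d8:-→d9:-→d10:-→d11:-→d12:H1→d13:-→d14:-→d15:-→d16:H0  best=H0
  add 75.38.240.0/20 -> H0 at depth 20
  add 0.0.0.0/0 -> H2 at depth 0
  add 75.38.254.0/24 -> H0 at depth 24
  ? 75.38.242.184  path d0:H2→d1:-→d2:-→d3:-→d4:-→d5:-→d6:-→d7:-→d8:-→d9:-→d10:-→d11:-→d12:H1→d13:-→d14:-→d15:-→d16:H0→d17:-→d18:-→d19:-→d20:H0  best=H0
  ? 75.38.254.25  path d0:H2→d1:-→d2:-→d3:-→d4:-→d5:-→d6:-→d7:-→d8:-→d9:-→d10:-→d11:-→d12:H1→d13:-→d14:-→d15:-→d16:H0→d17:-→d18:-→d19:-→d20:H0→d21:H2→d22:-→d23:-→d24:H0→d25:-→d26:-→d27:-→d28:H1  best=H1
  add 203.2.109.126/32 -> H2 at depth 32
  ? 75.32.1.63  path d0:H2→d1:-→d2:-→d3:-→d4:-→d5:-→d6:-→d7:-→d8:-→d9:-→d10:-→d11:-→d12:H1→d13:-  best=H1
  ? 203.2.0.45  path d0:H2→d1:-→d2:-→d3:-→d4:-→d5:-→d6:-→d7:-→d8:-→d9:-→d10:-→d11:-→d12:-→d13:-→d14:-→d15:-→d16:H1→d17:-  best=H1
  ? 203.2.109.126  path d0:H2→d1:-→d2:-→d3:-→d4:-→d5:-→d6:-→d7:-→d8:-→d9:-→d10:-→d11:-→d12:-→d13:-→d14:-→d15:-→d16:H1→d17:-→d18:-→d19:-→d20:-→d21:-→d22:-→d23:-→d24:-→d25:-→d26:-→d27:-→d28:-→d29:-→d30:-→d31:-→d32:H2  best=H2
  add 75.38.254.16/28 -> H1 at depth 28
  ? 83.118.248.224  path d0:H2→d1:-→d2:-→d3:-  best=H2
  add 75.0.0.0/8 -> H1 at depth 8
  add 203.2.109.0/24 -> H1 at depth 24
  ? 75.38.240.3  path d0:H2→d1:-→d2:-→d3:-→d4:-→d5:-→d6:-→d7:-→d8:H1→d9:-→d10:-→d11:-→d12:H1→d13:-→d14:-→d15:-→d16:H0→d17:-→d18:-→d19:-→d20:H0  best=H0
  ? 75.38.240.250  path d0:H2→d1:-→d2:-→d3:-→d4:-→d5:-→d6:-→d7:-→d8:H1→d9:-→d10:-→d11:-→d12:H1→d13:-→d14:-→d15:-→d16:H0→d17:-→d18:-→d19:-→d20:H0  best=H0
  del 75.32.0.0/12 (clear depth 12)
  add 203.0.0.0/8 -> H3 at depth 8
  add 75.38.254.0/24 -> H2 at depth 24
  ? 75.38.254.0  path d0:H2→d1:-→d2:-→d3:-→d4:-→d5:-→d6:-→d7:-→d8:H1→d9:-→d10:-→d11:-→d12:-→d13:-→d14:-→d15:-→d16:H0→d17:-→d18:-→d19:-→d20:H0→d21:H2→d22:-→d23:-→d24:H2→d25:-→d26:-→d27:-  best=H2

== LOOKUPS ==
["H1","H1","H2","H2","H0","H0","H1","H1","H1","H2","H2","H0","H0","H2"]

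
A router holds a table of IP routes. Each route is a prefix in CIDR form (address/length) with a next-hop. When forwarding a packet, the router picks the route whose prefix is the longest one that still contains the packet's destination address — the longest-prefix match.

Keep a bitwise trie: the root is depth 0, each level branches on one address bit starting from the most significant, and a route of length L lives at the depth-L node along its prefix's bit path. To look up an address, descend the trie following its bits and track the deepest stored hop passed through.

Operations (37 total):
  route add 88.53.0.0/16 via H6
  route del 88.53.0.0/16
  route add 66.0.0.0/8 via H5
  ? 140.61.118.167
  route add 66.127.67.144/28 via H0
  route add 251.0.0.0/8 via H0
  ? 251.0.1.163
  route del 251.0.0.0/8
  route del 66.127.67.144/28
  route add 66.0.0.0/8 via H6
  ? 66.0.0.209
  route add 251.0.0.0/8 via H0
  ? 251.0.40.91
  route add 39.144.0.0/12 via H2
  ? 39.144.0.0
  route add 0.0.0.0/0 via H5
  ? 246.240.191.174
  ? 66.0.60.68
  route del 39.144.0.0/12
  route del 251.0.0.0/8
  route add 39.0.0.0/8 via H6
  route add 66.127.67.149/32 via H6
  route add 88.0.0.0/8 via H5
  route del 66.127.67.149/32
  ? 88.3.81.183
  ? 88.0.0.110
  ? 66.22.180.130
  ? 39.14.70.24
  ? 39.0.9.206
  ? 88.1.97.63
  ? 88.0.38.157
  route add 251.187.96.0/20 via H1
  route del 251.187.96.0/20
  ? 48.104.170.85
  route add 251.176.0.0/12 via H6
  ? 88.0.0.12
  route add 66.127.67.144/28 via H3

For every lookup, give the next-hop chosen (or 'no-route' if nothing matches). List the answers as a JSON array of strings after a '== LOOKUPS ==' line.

Trace:
  add 88.53.0.0/16 -> H6 at depth 16
  - 88.53.0.0/16 clear@16
  add 66.0.0.0/8 -> H5 at depth 8
  ? 140.61.118.167  path d0:-  best=no-route
  add 66.127.67.144/28 -> H0 at depth 28
  add 251.0.0.0/8 -> H0 at depth 8
  ? 251.0.1.163  path d0:-→d1:-→d2:-→d3:-→d4:-→d5:-→d6:-→d7:-→d8:H0  best=H0
  - 251.0.0.0/8 clear@8
  - 66.127.67.144/28 clear@28
  add 66.0.0.0/8 -> H6 at depth 8
  ? 66.0.0.209  path d0:-→d1:-→d2:-→d3:-→d4:-→d5:-→d6:-→d7:-→d8:H6→d9:-  best=H6
  add 251.0.0.0/8 -> H0 at depth 8
  ? 251.0.40.91  path d0:-→d1:-→d2:-→d3:-→d4:-→d5:-→d6:-→d7:-→d8:H0  best=H0
  add 39.144.0.0/12 -> H2 at depth 12
  ? 39.144.0.0  path d0:-→d1:-→d2:-→d3:-→d4:-→d5:-→d6:-→d7:-→d8:-→d9:-→d10:-→d11:-→d12:H2  best=H2
  add 0.0.0.0/0 -> H5 at depth 0
  ? 246.240.191.174  path d0:H5→d1:-→d2:-→d3:-→d4:-  best=H5
  ? 66.0.60.68  path d0:H5→d1:-→d2:-→d3:-→d4:-→d5:-→d6:-→d7:-→d8:H6→d9:-  best=H6
  - 39.144.0.0/12 clear@12
  - 251.0.0.0/8 clear@8
  add 39.0.0.0/8 -> H6 at depth 8
  add 66.127.67.149/32 -> H6 at depth 32
  add 88.0.0.0/8 -> H5 at depth 8
  - 66.127.67.149/32 clear@32
  ? 88.3.81.183  path d0:H5→d1:-→d2:-→d3:-→d4:-→d5:-→d6:-→d7:-→d8:H5→d9:-→d10:-  best=H5
  ? 88.0.0.110  path d0:H5→d1:-→d2:-→d3:-→d4:-→d5:-→d6:-→d7:-→d8:H5→d9:-→d10:-  best=H5
  ? 66.22.180.130  path d0:H5→d1:-→d2:-→d3:-→d4:-→d5:-→d6:-→d7:-→d8:H6→d9:-  best=H6
  ? 39.14.70.24  path d0:H5→d1:-→d2:-→d3:-→d4:-→d5:-→d6:-→d7:-→d8:H6  best=H6
  ? 39.0.9.206  path d0:H5→d1:-→d2:-→d3:-→d4:-→d5:-→d6:-→d7:-→d8:H6  best=H6
  ? 88.1.97.63  path d0:H5→d1:-→d2:-→d3:-→d4:-→d5:-→d6:-→d7:-→d8:H5→d9:-→d10:-  best=H5
  ? 88.0.38.157  path d0:H5→d1:-→d2:-→d3:-→d4:-→d5:-→d6:-→d7:-→d8:H5→d9:-→d10:-  best=H5
  add 251.187.96.0/20 -> H1 at depth 20
  - 251.187.96.0/20 clear@20
  ? 48.104.170.85  path d0:H5→d1:-→d2:-→d3:-  best=H5
  add 251.176.0.0/12 -> H6 at depth 12
  ? 88.0.0.12  path d0:H5→d1:-→d2:-→d3:-→d4:-→d5:-→d6:-→d7:-→d8:H5→d9:-→d10:-  best=H5
  add 66.127.67.144/28 -> H3 at depth 28

== LOOKUPS ==
["no-route","H0","H6","H0","H2","H5","H6","H5","H5","H6","H6","H6","H5","H5","H5","H5"]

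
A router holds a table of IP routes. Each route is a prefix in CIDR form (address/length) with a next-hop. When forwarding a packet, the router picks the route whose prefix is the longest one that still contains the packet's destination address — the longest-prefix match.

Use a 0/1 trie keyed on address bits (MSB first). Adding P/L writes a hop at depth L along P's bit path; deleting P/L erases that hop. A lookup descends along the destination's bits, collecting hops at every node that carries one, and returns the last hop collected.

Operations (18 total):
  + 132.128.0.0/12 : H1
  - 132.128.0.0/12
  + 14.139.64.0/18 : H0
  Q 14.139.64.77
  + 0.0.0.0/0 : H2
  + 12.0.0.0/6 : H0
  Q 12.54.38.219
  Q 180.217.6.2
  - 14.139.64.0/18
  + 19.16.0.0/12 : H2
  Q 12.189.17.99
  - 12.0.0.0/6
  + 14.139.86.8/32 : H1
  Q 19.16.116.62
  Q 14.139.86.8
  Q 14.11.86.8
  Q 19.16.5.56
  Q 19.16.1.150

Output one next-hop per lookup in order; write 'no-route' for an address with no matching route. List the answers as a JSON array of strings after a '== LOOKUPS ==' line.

Apply in order:
  add 132.128.0.0/12 -> H1 at depth 12
  - 132.128.0.0/12 clear@12
  add 14.139.64.0/18 -> H0 at depth 18
  lookup 14.139.64.77: bits 000011101000101101 walk d0:-→d1:-→d2:-→d3:-→d4:-→d5:-→d6:-→d7:-→d8:-→d9:-→d10:-→d11:-→d12:-→d13:-→d14:-→d15:-→d16:-→d17:-→d18:H0 -> H0
  add 0.0.0.0/0 -> H2 at depth 0
  add 12.0.0.0/6 -> H0 at depth 6
  lookup 12.54.38.219: bits 000011 walk d0:H2→d1:-→d2:-→d3:-→d4:-→d5:-→d6:H0 -> H0
  lookup 180.217.6.2: bits 10 walk d0:H2→d1:-→d2:- -> H2
  - 14.139.64.0/18 clear@18
  add 19.16.0.0/12 -> H2 at depth 12
  lookup 12.189.17.99: bits 000011 walk d0:H2→d1:-→d2:-→d3:-→d4:-→d5:-→d6:H0 -> H0
  - 12.0.0.0/6 clear@6
  add 14.139.86.8/32 -> H1 at depth 32
  lookup 19.16.116.62: bits 000100110001 walk d0:H2→d1:-→d2:-→d3:-→d4:-→d5:-→d6:-→d7:-→d8:-→d9:-→d10:-→d11:-→d12:H2 -> H2
  lookup 14.139.86.8: bits 00001110100010110101011000001000 walk d0:H2→d1:-→d2:-→d3:-→d4:-→d5:-→d6:-→d7:-→d8:-→d9:-→d10:-→d11:-→d12:-→d13:-→d14:-→d15:-→d16:-→d17:-→d18:-→d19:-→d20:-→d21:-→d22:-→d23:-→d24:-→d25:-→d26:-→d27:-→d28:-→d29:-→d30:-→d31:-→d32:H1 -> H1
  lookup 14.11.86.8: bits 00001110 walk d0:H2→d1:-→d2:-→d3:-→d4:-→d5:-→d6:-→d7:-→d8:- -> H2
  lookup 19.16.5.56: bits 000100110001 walk d0:H2→d1:-→d2:-→d3:-→d4:-→d5:-→d6:-→d7:-→d8:-→d9:-→d10:-→d11:-→d12:H2 -> H2
  lookup 19.16.1.150: bits 000100110001 walk d0:H2→d1:-→d2:-→d3:-→d4:-→d5:-→d6:-→d7:-→d8:-→d9:-→d10:-→d11:-→d12:H2 -> H2

== LOOKUPS ==
["H0","H0","H2","H0","H2","H1","H2","H2","H2"]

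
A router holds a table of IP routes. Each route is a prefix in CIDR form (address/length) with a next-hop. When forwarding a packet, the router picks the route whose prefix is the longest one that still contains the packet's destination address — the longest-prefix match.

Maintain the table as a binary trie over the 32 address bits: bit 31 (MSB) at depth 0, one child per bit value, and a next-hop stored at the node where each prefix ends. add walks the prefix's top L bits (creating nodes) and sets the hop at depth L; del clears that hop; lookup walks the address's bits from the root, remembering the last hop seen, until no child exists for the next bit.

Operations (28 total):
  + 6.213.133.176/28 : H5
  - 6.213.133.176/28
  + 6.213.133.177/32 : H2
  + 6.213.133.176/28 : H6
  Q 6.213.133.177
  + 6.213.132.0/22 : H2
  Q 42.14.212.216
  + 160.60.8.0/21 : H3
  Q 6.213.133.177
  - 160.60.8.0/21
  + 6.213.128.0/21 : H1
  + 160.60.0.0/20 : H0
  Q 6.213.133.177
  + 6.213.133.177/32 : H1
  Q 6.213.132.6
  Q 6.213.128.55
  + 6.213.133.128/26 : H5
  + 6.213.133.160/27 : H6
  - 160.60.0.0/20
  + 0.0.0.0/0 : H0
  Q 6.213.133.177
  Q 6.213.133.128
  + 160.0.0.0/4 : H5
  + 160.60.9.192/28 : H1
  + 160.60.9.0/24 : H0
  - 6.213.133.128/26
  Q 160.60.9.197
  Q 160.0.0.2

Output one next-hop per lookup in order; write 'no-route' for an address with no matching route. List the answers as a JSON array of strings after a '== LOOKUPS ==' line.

Process each operation:
  + 6.213.133.176/28 (H5) depth=28
  - 6.213.133.176/28 clear@28
  + 6.213.133.177/32 (H2) depth=32
  + 6.213.133.176/28 (H6) depth=28
  ? 6.213.133.177  path d0:-→d1:-→d2:-→d3:-→d4:-→d5:-→d6:-→d7:-→d8:-→d9:-→d10:-→d11:-→d12:-→d13:-→d14:-→d15:-→d16:-→d17:-→d18:-→d19:-→d20:-→d21:-→d22:-→d23:-→d24:-→d25:-→d26:-→d27:-→d28:H6→d29:-→d30:-→d31:-→d32:H2  best=H2
  + 6.213.132.0/22 (H2) depth=22
  ? 42.14.212.216  path d0:-→d1:-→d2:-  best=no-route
  + 160.60.8.0/21 (H3) depth=21
  ? 6.213.133.177  path d0:-→d1:-→d2:-→d3:-→d4:-→d5:-→d6:-→d7:-→d8:-→d9:-→d10:-→d11:-→d12:-→d13:-→d14:-→d15:-→d16:-→d17:-→d18:-→d19:-→d20:-→d21:-→d22:H2→d23:-→d24:-→d25:-→d26:-→d27:-→d28:H6→d29:-→d30:-→d31:-→d32:H2  best=H2
  - 160.60.8.0/21 clear@21
  + 6.213.128.0/21 (H1) depth=21
  + 160.60.0.0/20 (H0) depth=20
  ? 6.213.133.177  path d0:-→d1:-→d2:-→d3:-→d4:-→d5:-→d6:-→d7:-→d8:-→d9:-→d10:-→d11:-→d12:-→d13:-→d14:-→d15:-→d16:-→d17:-→d18:-→d19:-→d20:-→d21:H1→d22:H2→d23:-→d24:-→d25:-→d26:-→d27:-→d28:H6→d29:-→d30:-→d31:-→d32:H2  best=H2
  + 6.213.133.177/32 (H1) depth=32
  ? 6.213.132.6  path d0:-→d1:-→d2:-→d3:-→d4:-→d5:-→d6:-→d7:-→d8:-→d9:-→d10:-→d11:-→d12:-→d13:-→d14:-→d15:-→d16:-→d17:-→d18:-→d19:-→d20:-→d21:H1→d22:H2→d23:-  best=H2
  ? 6.213.128.55  path d0:-→d1:-→d2:-→d3:-→d4:-→d5:-→d6:-→d7:-→d8:-→d9:-→d10:-→d11:-→d12:-→d13:-→d14:-→d15:-→d16:-→d17:-→d18:-→d19:-→d20:-→d21:H1  best=H1
  + 6.213.133.128/26 (H5) depth=26
  + 6.213.133.160/27 (H6) depth=27
  - 160.60.0.0/20 clear@20
  + 0.0.0.0/0 (H0) depth=0
  ? 6.213.133.177  path d0:H0→d1:-→d2:-→d3:-→d4:-→d5:-→d6:-→d7:-→d8:-→d9:-→d10:-→d11:-→d12:-→d13:-→d14:-→d15:-→d16:-→d17:-→d18:-→d19:-→d20:-→d21:H1→d22:H2→d23:-→d24:-→d25:-→d26:H5→d27:H6→d28:H6→d29:-→d30:-→d31:-→d32:H1  best=H1
  ? 6.213.133.128  path d0:H0→d1:-→d2:-→d3:-→d4:-→d5:-→d6:-→d7:-→d8:-→d9:-→d10:-→d11:-→d12:-→d13:-→d14:-→d15:-→d16:-→d17:-→d18:-→d19:-→d20:-→d21:H1→d22:H2→d23:-→d24:-→d25:-→d26:H5  best=H5
  + 160.0.0.0/4 (H5) depth=4
  + 160.60.9.192/28 (H1) depth=28
  + 160.60.9.0/24 (H0) depth=24
  - 6.213.133.128/26 clear@26
  ? 160.60.9.197  path d0:H0→d1:-→d2:-→d3:-→d4:H5→d5:-→d6:-→d7:-→d8:-→d9:-→d10:-→d11:-→d12:-→d13:-→d14:-→d15:-→d16:-→d17:-→d18:-→d19:-→d20:-→d21:-→d22:-→d23:-→d24:H0→d25:-→d26:-→d27:-→d28:H1  best=H1
  ? 160.0.0.2  path d0:H0→d1:-→d2:-→d3:-→d4:H5→d5:-→d6:-→d7:-→d8:-→d9:-→d10:-  best=H5

== LOOKUPS ==
["H2","no-route","H2","H2","H2","H1","H1","H5","H1","H5"]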